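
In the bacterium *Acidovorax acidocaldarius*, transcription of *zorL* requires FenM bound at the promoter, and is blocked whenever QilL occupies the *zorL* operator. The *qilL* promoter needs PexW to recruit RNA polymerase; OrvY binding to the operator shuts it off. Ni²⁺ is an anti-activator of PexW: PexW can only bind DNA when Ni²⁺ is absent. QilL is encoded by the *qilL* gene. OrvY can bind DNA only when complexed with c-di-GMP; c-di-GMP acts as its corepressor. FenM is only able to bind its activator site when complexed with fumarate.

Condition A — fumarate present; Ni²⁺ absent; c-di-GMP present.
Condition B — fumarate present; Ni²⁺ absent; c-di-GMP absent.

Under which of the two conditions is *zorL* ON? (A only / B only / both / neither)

Condition A:
Fumarate is present, so FenM is active.
Ni²⁺ is absent, so PexW is active.
c-di-GMP is present, so OrvY is active.
With repressor OrvY bound, *qilL* is not transcribed.
So QilL is not produced.
No repressor is bound and FenM is active, so *zorL* is transcribed.
→ *zorL* is ON in A.
Condition B:
Fumarate is present, so FenM is active.
Ni²⁺ is absent, so PexW is active.
c-di-GMP is absent, so OrvY is inactive.
No repressor is bound and PexW is active, so *qilL* is transcribed.
So QilL is produced and active.
With repressor QilL bound, *zorL* is not transcribed.
→ *zorL* is OFF in B.

A only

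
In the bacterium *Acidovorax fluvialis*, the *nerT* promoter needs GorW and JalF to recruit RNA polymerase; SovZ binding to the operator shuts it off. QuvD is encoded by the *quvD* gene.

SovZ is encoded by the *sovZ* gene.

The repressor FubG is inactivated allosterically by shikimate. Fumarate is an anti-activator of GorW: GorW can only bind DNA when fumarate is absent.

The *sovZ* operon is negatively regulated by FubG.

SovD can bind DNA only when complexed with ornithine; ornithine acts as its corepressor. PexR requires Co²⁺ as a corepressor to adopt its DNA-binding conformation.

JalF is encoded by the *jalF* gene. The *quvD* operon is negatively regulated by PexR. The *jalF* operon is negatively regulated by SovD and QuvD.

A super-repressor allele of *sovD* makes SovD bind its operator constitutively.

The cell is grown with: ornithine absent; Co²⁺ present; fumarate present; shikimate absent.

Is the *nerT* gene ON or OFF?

Fumarate is present, so GorW is inactive.
SovD is constitutively active in this strain.
Co²⁺ is present, so PexR is active.
With repressor PexR bound, *quvD* is not transcribed.
So QuvD is not produced.
With repressor SovD bound, *jalF* is not transcribed.
So JalF is not produced.
Shikimate is absent, so FubG is active.
With repressor FubG bound, *sovZ* is not transcribed.
So SovZ is not produced.
Required activator GorW is absent, so *nerT* is not transcribed.

OFF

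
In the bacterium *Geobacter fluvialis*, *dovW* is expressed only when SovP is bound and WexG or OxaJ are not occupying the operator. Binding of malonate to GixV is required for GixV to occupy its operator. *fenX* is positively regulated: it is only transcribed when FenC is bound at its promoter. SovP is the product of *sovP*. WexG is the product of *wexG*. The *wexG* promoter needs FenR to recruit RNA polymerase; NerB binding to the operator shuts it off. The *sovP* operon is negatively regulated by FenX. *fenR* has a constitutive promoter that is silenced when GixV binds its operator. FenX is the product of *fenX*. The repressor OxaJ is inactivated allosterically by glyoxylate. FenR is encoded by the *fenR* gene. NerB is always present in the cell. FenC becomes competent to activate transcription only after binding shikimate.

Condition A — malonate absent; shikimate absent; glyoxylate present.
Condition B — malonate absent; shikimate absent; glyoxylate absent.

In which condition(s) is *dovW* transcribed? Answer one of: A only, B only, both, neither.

Condition A:
Malonate is absent, so GixV is inactive.
With no repressor bound, *fenR* is transcribed.
So FenR is produced and active.
NerB is produced constitutively and is active.
With repressor NerB bound, *wexG* is not transcribed.
So WexG is not produced.
Shikimate is absent, so FenC is inactive.
Required activator FenC is absent, so *fenX* is not transcribed.
So FenX is not produced.
With no repressor bound, *sovP* is transcribed.
So SovP is produced and active.
Glyoxylate is present, so OxaJ is inactive.
No repressor is bound and SovP is active, so *dovW* is transcribed.
→ *dovW* is ON in A.
Condition B:
Malonate is absent, so GixV is inactive.
With no repressor bound, *fenR* is transcribed.
So FenR is produced and active.
NerB is produced constitutively and is active.
With repressor NerB bound, *wexG* is not transcribed.
So WexG is not produced.
Shikimate is absent, so FenC is inactive.
Required activator FenC is absent, so *fenX* is not transcribed.
So FenX is not produced.
With no repressor bound, *sovP* is transcribed.
So SovP is produced and active.
Glyoxylate is absent, so OxaJ is active.
With repressor OxaJ bound, *dovW* is not transcribed.
→ *dovW* is OFF in B.

A only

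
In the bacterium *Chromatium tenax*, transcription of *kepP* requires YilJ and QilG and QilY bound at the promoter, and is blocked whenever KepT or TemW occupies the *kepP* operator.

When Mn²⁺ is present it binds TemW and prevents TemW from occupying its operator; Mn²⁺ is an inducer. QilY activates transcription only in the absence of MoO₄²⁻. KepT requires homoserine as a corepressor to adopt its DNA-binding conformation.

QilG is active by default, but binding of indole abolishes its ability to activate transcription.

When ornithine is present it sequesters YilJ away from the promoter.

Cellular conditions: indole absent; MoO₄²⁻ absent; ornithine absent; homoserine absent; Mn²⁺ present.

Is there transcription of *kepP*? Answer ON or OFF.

Ornithine is absent, so YilJ is active.
Indole is absent, so QilG is active.
Homoserine is absent, so KepT is inactive.
Mn²⁺ is present, so TemW is inactive.
MoO₄²⁻ is absent, so QilY is active.
No repressor is bound and YilJ and QilG and QilY are active, so *kepP* is transcribed.

ON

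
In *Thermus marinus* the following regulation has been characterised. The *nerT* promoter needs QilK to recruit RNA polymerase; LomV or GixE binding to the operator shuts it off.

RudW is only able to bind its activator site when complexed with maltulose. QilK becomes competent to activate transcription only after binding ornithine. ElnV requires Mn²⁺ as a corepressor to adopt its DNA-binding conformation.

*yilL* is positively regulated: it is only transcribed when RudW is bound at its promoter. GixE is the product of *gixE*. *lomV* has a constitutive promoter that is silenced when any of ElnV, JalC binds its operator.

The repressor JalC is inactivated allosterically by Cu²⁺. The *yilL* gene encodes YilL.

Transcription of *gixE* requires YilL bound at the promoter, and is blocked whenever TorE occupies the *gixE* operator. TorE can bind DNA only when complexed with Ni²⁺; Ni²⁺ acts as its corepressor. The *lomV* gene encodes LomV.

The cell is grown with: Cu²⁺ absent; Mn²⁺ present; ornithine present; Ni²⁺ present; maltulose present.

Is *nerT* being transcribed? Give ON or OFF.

ON

Mn²⁺ is present, so ElnV is active.
Cu²⁺ is absent, so JalC is active.
With repressor ElnV bound, *lomV* is not transcribed.
So LomV is not produced.
Ornithine is present, so QilK is active.
Maltulose is present, so RudW is active.
No repressor is bound and RudW is active, so *yilL* is transcribed.
So YilL is produced and active.
Ni²⁺ is present, so TorE is active.
With repressor TorE bound, *gixE* is not transcribed.
So GixE is not produced.
No repressor is bound and QilK is active, so *nerT* is transcribed.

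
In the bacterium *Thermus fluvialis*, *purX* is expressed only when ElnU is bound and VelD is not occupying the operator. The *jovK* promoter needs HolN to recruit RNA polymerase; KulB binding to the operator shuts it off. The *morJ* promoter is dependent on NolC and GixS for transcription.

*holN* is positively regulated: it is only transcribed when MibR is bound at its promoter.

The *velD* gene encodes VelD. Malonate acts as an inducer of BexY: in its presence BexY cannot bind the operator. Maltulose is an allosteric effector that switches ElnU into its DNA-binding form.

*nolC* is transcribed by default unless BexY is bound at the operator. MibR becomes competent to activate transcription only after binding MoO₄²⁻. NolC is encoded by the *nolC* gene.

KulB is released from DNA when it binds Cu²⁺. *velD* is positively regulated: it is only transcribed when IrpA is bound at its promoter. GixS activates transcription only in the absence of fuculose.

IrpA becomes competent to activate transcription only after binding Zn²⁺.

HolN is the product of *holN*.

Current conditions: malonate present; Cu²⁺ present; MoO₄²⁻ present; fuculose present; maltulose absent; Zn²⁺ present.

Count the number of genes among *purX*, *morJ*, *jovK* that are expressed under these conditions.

Maltulose is absent, so ElnU is inactive.
Zn²⁺ is present, so IrpA is active.
No repressor is bound and IrpA is active, so *velD* is transcribed.
So VelD is produced and active.
With repressor VelD bound, *purX* is not transcribed.
→ *purX* is OFF.
Malonate is present, so BexY is inactive.
With no repressor bound, *nolC* is transcribed.
So NolC is produced and active.
Fuculose is present, so GixS is inactive.
Required activator GixS is absent, so *morJ* is not transcribed.
→ *morJ* is OFF.
Cu²⁺ is present, so KulB is inactive.
MoO₄²⁻ is present, so MibR is active.
No repressor is bound and MibR is active, so *holN* is transcribed.
So HolN is produced and active.
No repressor is bound and HolN is active, so *jovK* is transcribed.
→ *jovK* is ON.
1 of the 3 genes is transcribed.

1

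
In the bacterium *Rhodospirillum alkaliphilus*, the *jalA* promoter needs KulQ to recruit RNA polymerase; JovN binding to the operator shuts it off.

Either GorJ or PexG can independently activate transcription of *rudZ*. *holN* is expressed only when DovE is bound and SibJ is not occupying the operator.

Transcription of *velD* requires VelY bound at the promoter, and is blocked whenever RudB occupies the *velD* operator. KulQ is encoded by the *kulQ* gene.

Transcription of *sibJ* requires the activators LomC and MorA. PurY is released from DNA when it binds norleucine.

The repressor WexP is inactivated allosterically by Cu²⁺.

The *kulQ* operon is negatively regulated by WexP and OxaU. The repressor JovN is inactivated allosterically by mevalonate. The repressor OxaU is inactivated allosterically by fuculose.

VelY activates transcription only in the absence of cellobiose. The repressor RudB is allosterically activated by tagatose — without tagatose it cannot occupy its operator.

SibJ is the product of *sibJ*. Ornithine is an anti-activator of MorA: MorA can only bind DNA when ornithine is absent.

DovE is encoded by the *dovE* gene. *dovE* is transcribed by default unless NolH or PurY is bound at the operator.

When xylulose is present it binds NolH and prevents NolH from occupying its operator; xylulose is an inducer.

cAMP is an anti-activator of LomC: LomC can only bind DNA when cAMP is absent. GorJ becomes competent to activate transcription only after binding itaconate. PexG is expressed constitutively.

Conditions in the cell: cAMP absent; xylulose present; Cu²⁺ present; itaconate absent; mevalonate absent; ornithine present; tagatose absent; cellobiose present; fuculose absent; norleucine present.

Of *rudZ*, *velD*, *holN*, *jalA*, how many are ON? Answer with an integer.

2

Itaconate is absent, so GorJ is inactive.
PexG is produced constitutively and is active.
Activator PexG is present, so *rudZ* is transcribed.
→ *rudZ* is ON.
Tagatose is absent, so RudB is inactive.
Cellobiose is present, so VelY is inactive.
Required activator VelY is absent, so *velD* is not transcribed.
→ *velD* is OFF.
cAMP is absent, so LomC is active.
Ornithine is present, so MorA is inactive.
Required activator MorA is absent, so *sibJ* is not transcribed.
So SibJ is not produced.
Xylulose is present, so NolH is inactive.
Norleucine is present, so PurY is inactive.
With no repressor bound, *dovE* is transcribed.
So DovE is produced and active.
No repressor is bound and DovE is active, so *holN* is transcribed.
→ *holN* is ON.
Cu²⁺ is present, so WexP is inactive.
Fuculose is absent, so OxaU is active.
With repressor OxaU bound, *kulQ* is not transcribed.
So KulQ is not produced.
Mevalonate is absent, so JovN is active.
With repressor JovN bound, *jalA* is not transcribed.
→ *jalA* is OFF.
2 of the 4 genes are transcribed.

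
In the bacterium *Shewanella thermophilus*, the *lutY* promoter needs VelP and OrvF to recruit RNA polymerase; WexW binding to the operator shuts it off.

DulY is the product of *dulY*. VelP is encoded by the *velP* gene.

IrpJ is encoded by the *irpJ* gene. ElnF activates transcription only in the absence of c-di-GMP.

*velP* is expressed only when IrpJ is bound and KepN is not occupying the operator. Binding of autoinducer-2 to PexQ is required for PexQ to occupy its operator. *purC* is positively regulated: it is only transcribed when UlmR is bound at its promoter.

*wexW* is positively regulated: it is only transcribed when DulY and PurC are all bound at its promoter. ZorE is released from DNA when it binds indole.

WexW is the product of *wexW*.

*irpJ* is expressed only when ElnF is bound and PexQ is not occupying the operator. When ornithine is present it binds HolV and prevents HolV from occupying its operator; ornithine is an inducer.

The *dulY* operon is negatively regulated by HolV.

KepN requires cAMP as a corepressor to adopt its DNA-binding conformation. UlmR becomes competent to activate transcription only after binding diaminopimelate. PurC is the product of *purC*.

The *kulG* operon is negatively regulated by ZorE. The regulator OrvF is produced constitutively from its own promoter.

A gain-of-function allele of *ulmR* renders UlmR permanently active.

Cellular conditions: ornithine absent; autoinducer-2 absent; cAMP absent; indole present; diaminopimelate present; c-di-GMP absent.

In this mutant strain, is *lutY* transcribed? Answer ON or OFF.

ON

Ornithine is absent, so HolV is active.
With repressor HolV bound, *dulY* is not transcribed.
So DulY is not produced.
UlmR is constitutively active in this strain.
No repressor is bound and UlmR is active, so *purC* is transcribed.
So PurC is produced and active.
Required activator DulY is absent, so *wexW* is not transcribed.
So WexW is not produced.
cAMP is absent, so KepN is inactive.
c-di-GMP is absent, so ElnF is active.
Autoinducer-2 is absent, so PexQ is inactive.
No repressor is bound and ElnF is active, so *irpJ* is transcribed.
So IrpJ is produced and active.
No repressor is bound and IrpJ is active, so *velP* is transcribed.
So VelP is produced and active.
OrvF is produced constitutively and is active.
No repressor is bound and VelP and OrvF are active, so *lutY* is transcribed.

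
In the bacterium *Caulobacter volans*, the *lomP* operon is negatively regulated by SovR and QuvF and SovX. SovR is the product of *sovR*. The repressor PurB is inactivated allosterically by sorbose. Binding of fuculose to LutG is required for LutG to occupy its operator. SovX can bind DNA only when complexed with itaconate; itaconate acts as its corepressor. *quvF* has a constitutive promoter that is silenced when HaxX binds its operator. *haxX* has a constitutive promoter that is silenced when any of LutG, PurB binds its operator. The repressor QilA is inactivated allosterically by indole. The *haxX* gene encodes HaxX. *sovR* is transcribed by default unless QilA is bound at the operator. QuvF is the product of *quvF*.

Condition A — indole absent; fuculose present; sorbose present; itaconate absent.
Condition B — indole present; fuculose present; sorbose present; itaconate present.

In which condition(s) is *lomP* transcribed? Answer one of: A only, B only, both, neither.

Condition A:
Indole is absent, so QilA is active.
With repressor QilA bound, *sovR* is not transcribed.
So SovR is not produced.
Fuculose is present, so LutG is active.
Sorbose is present, so PurB is inactive.
With repressor LutG bound, *haxX* is not transcribed.
So HaxX is not produced.
With no repressor bound, *quvF* is transcribed.
So QuvF is produced and active.
Itaconate is absent, so SovX is inactive.
With repressor QuvF bound, *lomP* is not transcribed.
→ *lomP* is OFF in A.
Condition B:
Indole is present, so QilA is inactive.
With no repressor bound, *sovR* is transcribed.
So SovR is produced and active.
Fuculose is present, so LutG is active.
Sorbose is present, so PurB is inactive.
With repressor LutG bound, *haxX* is not transcribed.
So HaxX is not produced.
With no repressor bound, *quvF* is transcribed.
So QuvF is produced and active.
Itaconate is present, so SovX is active.
With repressor SovR bound, *lomP* is not transcribed.
→ *lomP* is OFF in B.

neither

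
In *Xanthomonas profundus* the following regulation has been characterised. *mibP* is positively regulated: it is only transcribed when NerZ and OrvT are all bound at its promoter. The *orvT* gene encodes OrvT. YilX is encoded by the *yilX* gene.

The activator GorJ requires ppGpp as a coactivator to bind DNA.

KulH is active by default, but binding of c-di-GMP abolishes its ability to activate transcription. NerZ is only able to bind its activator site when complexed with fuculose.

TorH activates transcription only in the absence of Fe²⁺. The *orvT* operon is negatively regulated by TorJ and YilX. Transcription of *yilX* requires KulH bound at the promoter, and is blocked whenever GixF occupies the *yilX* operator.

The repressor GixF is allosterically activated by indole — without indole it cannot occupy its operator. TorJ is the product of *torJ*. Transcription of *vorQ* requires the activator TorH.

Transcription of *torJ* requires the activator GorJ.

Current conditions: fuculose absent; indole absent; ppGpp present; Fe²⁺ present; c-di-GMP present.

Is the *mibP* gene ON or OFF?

Fuculose is absent, so NerZ is inactive.
ppGpp is present, so GorJ is active.
No repressor is bound and GorJ is active, so *torJ* is transcribed.
So TorJ is produced and active.
Indole is absent, so GixF is inactive.
c-di-GMP is present, so KulH is inactive.
Required activator KulH is absent, so *yilX* is not transcribed.
So YilX is not produced.
With repressor TorJ bound, *orvT* is not transcribed.
So OrvT is not produced.
Required activator NerZ is absent, so *mibP* is not transcribed.

OFF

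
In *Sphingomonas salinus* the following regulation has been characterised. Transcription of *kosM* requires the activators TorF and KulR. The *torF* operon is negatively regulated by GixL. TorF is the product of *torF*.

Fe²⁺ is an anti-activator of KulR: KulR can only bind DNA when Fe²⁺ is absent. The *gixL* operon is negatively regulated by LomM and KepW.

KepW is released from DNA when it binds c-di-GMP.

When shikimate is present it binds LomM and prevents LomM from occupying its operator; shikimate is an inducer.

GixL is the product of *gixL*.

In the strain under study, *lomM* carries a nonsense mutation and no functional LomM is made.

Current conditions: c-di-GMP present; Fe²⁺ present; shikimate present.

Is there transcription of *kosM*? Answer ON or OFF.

OFF

LomM is non-functional in this strain, so it has no effect.
c-di-GMP is present, so KepW is inactive.
With no repressor bound, *gixL* is transcribed.
So GixL is produced and active.
With repressor GixL bound, *torF* is not transcribed.
So TorF is not produced.
Fe²⁺ is present, so KulR is inactive.
Required activator TorF is absent, so *kosM* is not transcribed.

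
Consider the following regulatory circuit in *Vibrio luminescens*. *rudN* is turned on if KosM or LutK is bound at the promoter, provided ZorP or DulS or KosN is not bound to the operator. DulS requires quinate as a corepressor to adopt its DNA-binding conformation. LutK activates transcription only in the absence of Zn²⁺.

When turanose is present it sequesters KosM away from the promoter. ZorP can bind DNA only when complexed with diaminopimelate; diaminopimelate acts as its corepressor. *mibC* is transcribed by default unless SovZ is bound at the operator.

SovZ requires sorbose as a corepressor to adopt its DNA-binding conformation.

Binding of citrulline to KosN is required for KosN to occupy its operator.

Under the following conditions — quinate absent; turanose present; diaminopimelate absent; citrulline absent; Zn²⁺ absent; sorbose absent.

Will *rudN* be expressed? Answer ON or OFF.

Turanose is present, so KosM is inactive.
Zn²⁺ is absent, so LutK is active.
Diaminopimelate is absent, so ZorP is inactive.
Quinate is absent, so DulS is inactive.
Citrulline is absent, so KosN is inactive.
Activator LutK is present, so *rudN* is transcribed.

ON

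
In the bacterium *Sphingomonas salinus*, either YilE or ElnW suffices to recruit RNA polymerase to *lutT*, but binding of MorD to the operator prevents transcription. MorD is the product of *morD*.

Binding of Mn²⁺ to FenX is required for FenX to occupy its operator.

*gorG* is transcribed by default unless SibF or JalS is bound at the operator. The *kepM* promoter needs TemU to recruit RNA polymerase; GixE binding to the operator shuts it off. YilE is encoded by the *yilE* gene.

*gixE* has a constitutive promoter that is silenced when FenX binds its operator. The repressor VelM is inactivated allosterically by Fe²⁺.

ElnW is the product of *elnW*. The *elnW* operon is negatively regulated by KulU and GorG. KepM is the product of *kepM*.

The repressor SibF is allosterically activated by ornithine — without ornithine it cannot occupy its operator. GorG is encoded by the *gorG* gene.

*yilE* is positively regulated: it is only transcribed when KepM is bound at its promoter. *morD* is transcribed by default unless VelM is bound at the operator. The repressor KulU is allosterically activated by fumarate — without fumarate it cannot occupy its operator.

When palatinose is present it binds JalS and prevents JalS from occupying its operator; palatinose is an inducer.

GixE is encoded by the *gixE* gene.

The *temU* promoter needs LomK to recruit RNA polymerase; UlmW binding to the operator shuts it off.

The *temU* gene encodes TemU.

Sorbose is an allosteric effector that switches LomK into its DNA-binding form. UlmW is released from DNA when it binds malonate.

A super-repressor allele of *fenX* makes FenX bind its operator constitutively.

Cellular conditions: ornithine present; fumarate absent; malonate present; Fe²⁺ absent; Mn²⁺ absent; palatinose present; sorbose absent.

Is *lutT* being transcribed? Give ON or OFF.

ON

Malonate is present, so UlmW is inactive.
Sorbose is absent, so LomK is inactive.
Required activator LomK is absent, so *temU* is not transcribed.
So TemU is not produced.
FenX is constitutively active in this strain.
With repressor FenX bound, *gixE* is not transcribed.
So GixE is not produced.
Required activator TemU is absent, so *kepM* is not transcribed.
So KepM is not produced.
Required activator KepM is absent, so *yilE* is not transcribed.
So YilE is not produced.
Fe²⁺ is absent, so VelM is active.
With repressor VelM bound, *morD* is not transcribed.
So MorD is not produced.
Fumarate is absent, so KulU is inactive.
Ornithine is present, so SibF is active.
Palatinose is present, so JalS is inactive.
With repressor SibF bound, *gorG* is not transcribed.
So GorG is not produced.
With no repressor bound, *elnW* is transcribed.
So ElnW is produced and active.
Activator ElnW is present, so *lutT* is transcribed.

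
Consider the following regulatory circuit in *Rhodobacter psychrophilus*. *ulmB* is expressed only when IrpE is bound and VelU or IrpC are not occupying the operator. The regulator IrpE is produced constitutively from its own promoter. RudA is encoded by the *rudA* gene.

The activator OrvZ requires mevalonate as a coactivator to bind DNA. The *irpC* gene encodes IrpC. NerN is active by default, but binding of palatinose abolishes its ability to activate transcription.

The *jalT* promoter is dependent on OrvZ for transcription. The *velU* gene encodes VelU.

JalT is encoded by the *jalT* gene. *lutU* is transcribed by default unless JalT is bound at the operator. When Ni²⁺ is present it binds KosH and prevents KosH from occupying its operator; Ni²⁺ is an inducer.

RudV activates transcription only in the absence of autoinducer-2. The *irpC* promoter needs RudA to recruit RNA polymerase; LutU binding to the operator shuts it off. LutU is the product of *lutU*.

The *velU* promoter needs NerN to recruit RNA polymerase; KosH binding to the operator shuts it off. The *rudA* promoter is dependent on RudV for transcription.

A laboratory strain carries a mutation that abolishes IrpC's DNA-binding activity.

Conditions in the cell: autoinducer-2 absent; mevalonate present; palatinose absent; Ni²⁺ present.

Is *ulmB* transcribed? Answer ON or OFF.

IrpE is produced constitutively and is active.
Palatinose is absent, so NerN is active.
Ni²⁺ is present, so KosH is inactive.
No repressor is bound and NerN is active, so *velU* is transcribed.
So VelU is produced and active.
IrpC is non-functional in this strain, so it has no effect.
With repressor VelU bound, *ulmB* is not transcribed.

OFF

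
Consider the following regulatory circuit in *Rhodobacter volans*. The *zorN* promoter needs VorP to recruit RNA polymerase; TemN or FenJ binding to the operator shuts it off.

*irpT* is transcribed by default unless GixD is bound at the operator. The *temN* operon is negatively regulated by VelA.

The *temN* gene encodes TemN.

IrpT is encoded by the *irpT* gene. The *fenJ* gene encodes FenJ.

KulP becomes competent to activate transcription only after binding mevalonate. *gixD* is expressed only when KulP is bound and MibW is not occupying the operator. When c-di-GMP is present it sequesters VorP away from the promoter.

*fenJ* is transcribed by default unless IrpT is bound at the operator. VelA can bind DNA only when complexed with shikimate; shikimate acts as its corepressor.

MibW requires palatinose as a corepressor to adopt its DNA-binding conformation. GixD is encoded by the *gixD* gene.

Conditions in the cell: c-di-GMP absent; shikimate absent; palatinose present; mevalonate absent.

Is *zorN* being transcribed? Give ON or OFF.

Shikimate is absent, so VelA is inactive.
With no repressor bound, *temN* is transcribed.
So TemN is produced and active.
Palatinose is present, so MibW is active.
Mevalonate is absent, so KulP is inactive.
With repressor MibW bound, *gixD* is not transcribed.
So GixD is not produced.
With no repressor bound, *irpT* is transcribed.
So IrpT is produced and active.
With repressor IrpT bound, *fenJ* is not transcribed.
So FenJ is not produced.
c-di-GMP is absent, so VorP is active.
With repressor TemN bound, *zorN* is not transcribed.

OFF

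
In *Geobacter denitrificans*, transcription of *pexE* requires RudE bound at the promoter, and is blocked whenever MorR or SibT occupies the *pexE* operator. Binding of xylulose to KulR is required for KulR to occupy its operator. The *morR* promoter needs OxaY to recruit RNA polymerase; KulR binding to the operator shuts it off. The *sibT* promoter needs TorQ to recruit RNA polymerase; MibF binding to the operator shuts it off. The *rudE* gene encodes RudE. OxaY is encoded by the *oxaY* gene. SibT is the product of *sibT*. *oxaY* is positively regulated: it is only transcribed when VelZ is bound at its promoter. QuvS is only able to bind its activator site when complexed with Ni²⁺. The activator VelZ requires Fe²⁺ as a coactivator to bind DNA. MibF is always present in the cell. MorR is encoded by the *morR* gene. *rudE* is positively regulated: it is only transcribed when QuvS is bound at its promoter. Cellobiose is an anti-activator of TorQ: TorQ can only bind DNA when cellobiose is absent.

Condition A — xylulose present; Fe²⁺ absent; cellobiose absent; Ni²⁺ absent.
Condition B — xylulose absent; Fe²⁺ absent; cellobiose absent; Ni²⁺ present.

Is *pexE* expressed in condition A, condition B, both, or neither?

B only

Condition A:
Xylulose is present, so KulR is active.
Fe²⁺ is absent, so VelZ is inactive.
Required activator VelZ is absent, so *oxaY* is not transcribed.
So OxaY is not produced.
With repressor KulR bound, *morR* is not transcribed.
So MorR is not produced.
Cellobiose is absent, so TorQ is active.
MibF is produced constitutively and is active.
With repressor MibF bound, *sibT* is not transcribed.
So SibT is not produced.
Ni²⁺ is absent, so QuvS is inactive.
Required activator QuvS is absent, so *rudE* is not transcribed.
So RudE is not produced.
Required activator RudE is absent, so *pexE* is not transcribed.
→ *pexE* is OFF in A.
Condition B:
Xylulose is absent, so KulR is inactive.
Fe²⁺ is absent, so VelZ is inactive.
Required activator VelZ is absent, so *oxaY* is not transcribed.
So OxaY is not produced.
Required activator OxaY is absent, so *morR* is not transcribed.
So MorR is not produced.
Cellobiose is absent, so TorQ is active.
MibF is produced constitutively and is active.
With repressor MibF bound, *sibT* is not transcribed.
So SibT is not produced.
Ni²⁺ is present, so QuvS is active.
No repressor is bound and QuvS is active, so *rudE* is transcribed.
So RudE is produced and active.
No repressor is bound and RudE is active, so *pexE* is transcribed.
→ *pexE* is ON in B.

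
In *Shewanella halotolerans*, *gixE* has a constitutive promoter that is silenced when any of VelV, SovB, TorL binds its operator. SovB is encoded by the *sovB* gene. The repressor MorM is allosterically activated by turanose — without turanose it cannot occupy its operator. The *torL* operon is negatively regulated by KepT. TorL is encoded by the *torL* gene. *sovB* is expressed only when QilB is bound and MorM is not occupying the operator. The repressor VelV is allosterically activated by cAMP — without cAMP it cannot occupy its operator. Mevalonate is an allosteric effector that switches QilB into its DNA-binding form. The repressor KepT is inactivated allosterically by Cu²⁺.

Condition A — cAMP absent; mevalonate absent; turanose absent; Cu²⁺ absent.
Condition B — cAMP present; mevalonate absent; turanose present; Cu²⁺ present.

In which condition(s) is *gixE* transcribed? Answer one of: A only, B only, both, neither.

A only

Condition A:
cAMP is absent, so VelV is inactive.
Mevalonate is absent, so QilB is inactive.
Turanose is absent, so MorM is inactive.
Required activator QilB is absent, so *sovB* is not transcribed.
So SovB is not produced.
Cu²⁺ is absent, so KepT is active.
With repressor KepT bound, *torL* is not transcribed.
So TorL is not produced.
With no repressor bound, *gixE* is transcribed.
→ *gixE* is ON in A.
Condition B:
cAMP is present, so VelV is active.
Mevalonate is absent, so QilB is inactive.
Turanose is present, so MorM is active.
With repressor MorM bound, *sovB* is not transcribed.
So SovB is not produced.
Cu²⁺ is present, so KepT is inactive.
With no repressor bound, *torL* is transcribed.
So TorL is produced and active.
With repressor VelV bound, *gixE* is not transcribed.
→ *gixE* is OFF in B.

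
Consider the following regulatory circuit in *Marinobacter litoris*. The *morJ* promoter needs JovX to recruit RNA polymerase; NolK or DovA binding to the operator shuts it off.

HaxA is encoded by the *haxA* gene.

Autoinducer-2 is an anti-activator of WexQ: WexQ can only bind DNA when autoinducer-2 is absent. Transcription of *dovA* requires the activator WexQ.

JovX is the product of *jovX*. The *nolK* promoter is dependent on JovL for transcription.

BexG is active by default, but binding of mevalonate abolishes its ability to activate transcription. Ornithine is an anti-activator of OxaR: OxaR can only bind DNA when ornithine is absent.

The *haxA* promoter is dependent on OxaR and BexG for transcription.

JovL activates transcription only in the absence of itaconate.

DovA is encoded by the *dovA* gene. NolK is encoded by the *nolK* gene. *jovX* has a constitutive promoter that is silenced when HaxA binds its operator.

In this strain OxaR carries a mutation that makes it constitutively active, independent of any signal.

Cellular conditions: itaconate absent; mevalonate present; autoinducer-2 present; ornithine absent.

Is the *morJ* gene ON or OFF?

Itaconate is absent, so JovL is active.
No repressor is bound and JovL is active, so *nolK* is transcribed.
So NolK is produced and active.
Autoinducer-2 is present, so WexQ is inactive.
Required activator WexQ is absent, so *dovA* is not transcribed.
So DovA is not produced.
OxaR is constitutively active in this strain.
Mevalonate is present, so BexG is inactive.
Required activator BexG is absent, so *haxA* is not transcribed.
So HaxA is not produced.
With no repressor bound, *jovX* is transcribed.
So JovX is produced and active.
With repressor NolK bound, *morJ* is not transcribed.

OFF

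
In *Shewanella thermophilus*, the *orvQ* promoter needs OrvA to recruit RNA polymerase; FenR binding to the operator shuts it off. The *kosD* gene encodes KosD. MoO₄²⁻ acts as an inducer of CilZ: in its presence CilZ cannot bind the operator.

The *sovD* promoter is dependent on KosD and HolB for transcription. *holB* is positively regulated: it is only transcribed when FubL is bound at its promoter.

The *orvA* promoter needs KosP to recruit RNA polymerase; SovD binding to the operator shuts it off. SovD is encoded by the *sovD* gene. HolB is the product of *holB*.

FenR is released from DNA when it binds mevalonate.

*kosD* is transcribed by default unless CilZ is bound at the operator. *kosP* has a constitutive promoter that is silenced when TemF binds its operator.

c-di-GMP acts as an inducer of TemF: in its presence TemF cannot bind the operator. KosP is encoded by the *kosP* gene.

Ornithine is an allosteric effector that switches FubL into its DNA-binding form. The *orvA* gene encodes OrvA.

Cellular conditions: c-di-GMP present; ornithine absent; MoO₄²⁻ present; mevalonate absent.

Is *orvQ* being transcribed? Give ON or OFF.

Mevalonate is absent, so FenR is active.
c-di-GMP is present, so TemF is inactive.
With no repressor bound, *kosP* is transcribed.
So KosP is produced and active.
MoO₄²⁻ is present, so CilZ is inactive.
With no repressor bound, *kosD* is transcribed.
So KosD is produced and active.
Ornithine is absent, so FubL is inactive.
Required activator FubL is absent, so *holB* is not transcribed.
So HolB is not produced.
Required activator HolB is absent, so *sovD* is not transcribed.
So SovD is not produced.
No repressor is bound and KosP is active, so *orvA* is transcribed.
So OrvA is produced and active.
With repressor FenR bound, *orvQ* is not transcribed.

OFF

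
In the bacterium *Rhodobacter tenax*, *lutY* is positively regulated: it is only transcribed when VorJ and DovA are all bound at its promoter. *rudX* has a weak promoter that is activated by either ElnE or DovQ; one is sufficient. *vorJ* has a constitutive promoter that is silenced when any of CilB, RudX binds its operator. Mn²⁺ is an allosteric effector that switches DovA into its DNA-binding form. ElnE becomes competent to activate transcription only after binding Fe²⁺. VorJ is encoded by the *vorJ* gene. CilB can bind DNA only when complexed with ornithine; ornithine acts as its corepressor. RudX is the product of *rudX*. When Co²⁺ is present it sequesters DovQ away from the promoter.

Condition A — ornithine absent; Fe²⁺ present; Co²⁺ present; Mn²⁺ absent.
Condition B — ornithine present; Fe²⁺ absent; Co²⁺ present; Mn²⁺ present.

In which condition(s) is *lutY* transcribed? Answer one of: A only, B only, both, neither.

Condition A:
Ornithine is absent, so CilB is inactive.
Fe²⁺ is present, so ElnE is active.
Co²⁺ is present, so DovQ is inactive.
Activator ElnE is present, so *rudX* is transcribed.
So RudX is produced and active.
With repressor RudX bound, *vorJ* is not transcribed.
So VorJ is not produced.
Mn²⁺ is absent, so DovA is inactive.
Required activator VorJ is absent, so *lutY* is not transcribed.
→ *lutY* is OFF in A.
Condition B:
Ornithine is present, so CilB is active.
Fe²⁺ is absent, so ElnE is inactive.
Co²⁺ is present, so DovQ is inactive.
No activator is available at the *rudX* promoter, so *rudX* is not transcribed.
So RudX is not produced.
With repressor CilB bound, *vorJ* is not transcribed.
So VorJ is not produced.
Mn²⁺ is present, so DovA is active.
Required activator VorJ is absent, so *lutY* is not transcribed.
→ *lutY* is OFF in B.

neither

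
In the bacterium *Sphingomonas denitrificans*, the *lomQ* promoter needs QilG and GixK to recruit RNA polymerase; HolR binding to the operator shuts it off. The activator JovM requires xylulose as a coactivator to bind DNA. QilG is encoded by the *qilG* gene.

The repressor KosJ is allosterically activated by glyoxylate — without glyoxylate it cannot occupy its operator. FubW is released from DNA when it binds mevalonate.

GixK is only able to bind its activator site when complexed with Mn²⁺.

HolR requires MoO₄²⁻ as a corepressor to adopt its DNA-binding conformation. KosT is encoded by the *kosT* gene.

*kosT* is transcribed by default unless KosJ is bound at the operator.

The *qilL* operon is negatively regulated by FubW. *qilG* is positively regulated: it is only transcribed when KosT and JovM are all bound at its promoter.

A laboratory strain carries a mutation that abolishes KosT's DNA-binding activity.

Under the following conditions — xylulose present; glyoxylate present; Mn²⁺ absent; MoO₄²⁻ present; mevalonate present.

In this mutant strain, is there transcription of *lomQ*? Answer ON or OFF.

KosT is non-functional in this strain, so it has no effect.
Xylulose is present, so JovM is active.
Required activator KosT is absent, so *qilG* is not transcribed.
So QilG is not produced.
MoO₄²⁻ is present, so HolR is active.
Mn²⁺ is absent, so GixK is inactive.
With repressor HolR bound, *lomQ* is not transcribed.

OFF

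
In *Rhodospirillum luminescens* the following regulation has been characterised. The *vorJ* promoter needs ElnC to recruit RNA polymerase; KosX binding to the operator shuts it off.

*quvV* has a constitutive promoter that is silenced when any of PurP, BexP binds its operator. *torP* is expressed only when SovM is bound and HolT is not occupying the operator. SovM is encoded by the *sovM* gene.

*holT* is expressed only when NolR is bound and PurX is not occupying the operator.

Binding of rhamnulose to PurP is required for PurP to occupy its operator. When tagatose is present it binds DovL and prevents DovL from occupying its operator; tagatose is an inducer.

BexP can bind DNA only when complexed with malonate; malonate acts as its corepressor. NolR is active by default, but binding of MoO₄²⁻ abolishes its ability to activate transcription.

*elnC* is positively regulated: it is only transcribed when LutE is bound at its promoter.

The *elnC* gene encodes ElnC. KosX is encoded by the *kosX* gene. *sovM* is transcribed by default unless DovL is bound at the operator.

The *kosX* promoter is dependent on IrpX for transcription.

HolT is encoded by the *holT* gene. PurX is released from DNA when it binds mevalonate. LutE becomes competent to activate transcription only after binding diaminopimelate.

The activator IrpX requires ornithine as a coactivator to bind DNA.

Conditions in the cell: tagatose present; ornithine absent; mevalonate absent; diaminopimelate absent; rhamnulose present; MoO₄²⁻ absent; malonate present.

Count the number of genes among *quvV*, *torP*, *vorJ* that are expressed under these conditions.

1

Rhamnulose is present, so PurP is active.
Malonate is present, so BexP is active.
With repressor PurP bound, *quvV* is not transcribed.
→ *quvV* is OFF.
Tagatose is present, so DovL is inactive.
With no repressor bound, *sovM* is transcribed.
So SovM is produced and active.
MoO₄²⁻ is absent, so NolR is active.
Mevalonate is absent, so PurX is active.
With repressor PurX bound, *holT* is not transcribed.
So HolT is not produced.
No repressor is bound and SovM is active, so *torP* is transcribed.
→ *torP* is ON.
Ornithine is absent, so IrpX is inactive.
Required activator IrpX is absent, so *kosX* is not transcribed.
So KosX is not produced.
Diaminopimelate is absent, so LutE is inactive.
Required activator LutE is absent, so *elnC* is not transcribed.
So ElnC is not produced.
Required activator ElnC is absent, so *vorJ* is not transcribed.
→ *vorJ* is OFF.
1 of the 3 genes is transcribed.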